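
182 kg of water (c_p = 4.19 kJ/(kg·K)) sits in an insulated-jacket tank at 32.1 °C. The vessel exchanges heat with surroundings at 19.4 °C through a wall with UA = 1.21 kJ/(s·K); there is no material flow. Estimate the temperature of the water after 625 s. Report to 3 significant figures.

Lumped-capacitance energy balance: M c_p dT/dt = UA(T_amb − T).
dT/dt = (T_ss − T)/τ with T_ss = T_amb = 19.400 °C, τ = M c_p/UA = 182·4.19/1.21 = 630.23 s.
Integrating: T(t) = T_ss + (T₀ − T_ss) e^(−t/τ).
T(625) = 19.400 + (12.700)·0.37095 = 24.111 °C.

24.1 °C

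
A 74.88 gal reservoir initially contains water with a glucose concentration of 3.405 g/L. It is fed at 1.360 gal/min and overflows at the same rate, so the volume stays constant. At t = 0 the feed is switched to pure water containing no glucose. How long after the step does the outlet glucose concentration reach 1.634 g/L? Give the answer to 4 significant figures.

Accumulation = in − out for the solute gives V dC/dt = Q(C_in − C), so τ = V/Q = 55.0588 min.
C(t) = C_in + (C₀ − C_in) e^(−t/τ). Set C = 1.634 and solve for t:
e^(−t/τ) = (C − C_in)/(C₀ − C_in) = (1.634 − 0)/(3.405 − 0) = 0.479883
t = −τ ln(…) = 55.0588 × 0.734214 = 40.4250 min.

40.42 min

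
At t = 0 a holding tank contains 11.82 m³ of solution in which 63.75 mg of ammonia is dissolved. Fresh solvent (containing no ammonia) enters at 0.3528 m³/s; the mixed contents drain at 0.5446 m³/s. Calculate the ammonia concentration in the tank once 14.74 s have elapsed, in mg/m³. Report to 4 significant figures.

Let m(t) be the amount of ammonia. Volume: V(t) = V₀ + (Q_in − Q_out) t = 11.82 − 0.191800 t; V(14.74) = 8.99287 m³.
Solute balance: dm/dt = 0 − Q_out C = −Q_out m/V(t).
dm/m = −Q_out dt/(V₀ − 0.191800 t); integrating gives ln(m/m₀) = −(Q_out/(Q_in−Q_out)) ln(V/V₀).
m = m₀ (V₀/V)^(Q_out/(Q_in−Q_out)) = 63.75 × (11.82/8.99287)^(-2.83942) = 29.3350 mg.
C = m/V = 29.3350/8.99287 = 3.26203 mg/m³.

3.262 mg/m³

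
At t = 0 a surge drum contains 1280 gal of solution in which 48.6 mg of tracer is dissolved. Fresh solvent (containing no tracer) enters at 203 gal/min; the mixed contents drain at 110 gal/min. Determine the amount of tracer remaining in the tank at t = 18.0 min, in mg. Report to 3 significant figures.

Total volume: dV/dt = Q_in − Q_out = 93.000 gal/min, so V(t) = 1280 + 93.000 t and V(18.0) = 2954.0 gal.
No tracer enters, so dm/dt = −Q_out · (m/V).
Separate: dm/m = −Q_out dt/V(t) ⇒ ln(m/m₀) = −(Q_out/(Q_in−Q_out)) ln(V/V₀).
m = m₀ (V₀/V)^(Q_out/(Q_in−Q_out)) = 48.6 × (1280/2954.0)^(1.1828) = 18.074 mg.

18.1 mg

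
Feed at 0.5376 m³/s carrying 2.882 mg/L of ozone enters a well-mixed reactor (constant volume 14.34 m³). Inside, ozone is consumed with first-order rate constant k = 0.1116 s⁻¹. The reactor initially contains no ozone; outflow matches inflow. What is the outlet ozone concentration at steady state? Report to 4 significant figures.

V dC/dt = Q(C_in − C) − k V C.
Steady state (dC/dt = 0): C_ss = Q C_in/(Q + kV) = C_in/(1 + kV/Q).
C_ss = 0.5376·2.882/(0.5376 + 0.1116·14.34) = 1.54936/2.13794 = 0.724698 mg/L.

0.7247 mg/L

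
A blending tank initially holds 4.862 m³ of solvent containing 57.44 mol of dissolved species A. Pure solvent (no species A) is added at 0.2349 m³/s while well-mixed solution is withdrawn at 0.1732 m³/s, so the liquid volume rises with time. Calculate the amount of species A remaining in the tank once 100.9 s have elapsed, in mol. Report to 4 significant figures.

5.678 mol

Total volume: dV/dt = Q_in − Q_out = 0.0617000 m³/s, so V(t) = 4.862 + 0.0617000 t and V(100.9) = 11.0875 m³.
Species balance (pure solvent in): dm/dt = −Q_out · m/V(t).
Separate: dm/m = −Q_out dt/V(t) ⇒ ln(m/m₀) = −(Q_out/(Q_in−Q_out)) ln(V/V₀).
m = m₀ (V₀/V)^(Q_out/(Q_in−Q_out)) = 57.44 × (4.862/11.0875)^(2.80713) = 5.67813 mol.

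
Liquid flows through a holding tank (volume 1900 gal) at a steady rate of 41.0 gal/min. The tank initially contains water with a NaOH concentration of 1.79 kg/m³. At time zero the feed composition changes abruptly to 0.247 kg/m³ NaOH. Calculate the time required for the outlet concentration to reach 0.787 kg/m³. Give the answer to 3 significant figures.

Mass balance on the solute (V constant): V dC/dt = Q(C_in − C), so τ = V/Q = 46.341 min.
C(t) = C_in + (C₀ − C_in) e^(−t/τ). Set C = 0.787 and solve for t:
e^(−t/τ) = (C − C_in)/(C₀ − C_in) = (0.787 − 0.247)/(1.79 − 0.247) = 0.34997
t = −τ ln(…) = 46.341 × 1.0499 = 48.655 min.

48.7 min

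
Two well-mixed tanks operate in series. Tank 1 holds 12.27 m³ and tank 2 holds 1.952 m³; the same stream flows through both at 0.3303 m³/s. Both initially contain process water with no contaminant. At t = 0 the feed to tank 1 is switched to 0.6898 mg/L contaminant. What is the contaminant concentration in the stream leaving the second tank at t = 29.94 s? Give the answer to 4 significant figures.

0.3242 mg/L

Time constants: τᵢ = Vᵢ/Q for each well-mixed tank.
τ₁ = 12.27/0.3303 = 37.1480 s; τ₂ = 1.952/0.3303 = 5.90978 s.
Tank 1: C₁ = C_in(1 − e^(−t/τ₁)). Tank 2 (τ₁ ≠ τ₂): C₂ = C_in[1 − (τ₁ e^(−t/τ₁) − τ₂ e^(−t/τ₂))/(τ₁ − τ₂)].
At t = 29.94: e^(−t/τ₁) = 0.446657, e^(−t/τ₂) = 0.00630647.
C₂ = 0.6898·[1 − (37.1480·0.446657 − 5.90978·0.00630647)/(31.2383)] = 0.6898·0.470036 = 0.324231 mg/L.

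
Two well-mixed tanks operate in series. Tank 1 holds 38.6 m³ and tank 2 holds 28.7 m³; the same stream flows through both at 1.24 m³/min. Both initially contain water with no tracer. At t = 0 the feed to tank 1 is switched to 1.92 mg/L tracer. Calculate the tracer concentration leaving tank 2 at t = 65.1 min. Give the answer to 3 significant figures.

Species balance on tank i: dCᵢ/dt = (Cᵢ₋₁ − Cᵢ)/τᵢ with τᵢ = Vᵢ/Q.
τ₁ = 38.6/1.24 = 31.129 min; τ₂ = 28.7/1.24 = 23.145 min.
Solving the cascade with C₁(0)=C₂(0)=0 gives C₂(t) = C_in[1 − (τ₁ e^(−t/τ₁) − τ₂ e^(−t/τ₂))/(τ₁ − τ₂)].
At t = 65.1: e^(−t/τ₁) = 0.12353, e^(−t/τ₂) = 0.060044.
C₂ = 1.92·[1 − (31.129·0.12353 − 23.145·0.060044)/(7.9839)] = 1.92·0.69244 = 1.3295 mg/L.

1.33 mg/L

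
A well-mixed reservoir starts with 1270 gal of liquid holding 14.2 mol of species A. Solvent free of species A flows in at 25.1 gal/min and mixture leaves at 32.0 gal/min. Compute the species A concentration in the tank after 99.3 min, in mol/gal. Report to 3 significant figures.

0.000666 mol/gal

Total volume: dV/dt = Q_in − Q_out = -6.9000 gal/min, so V(t) = 1270 − 6.9000 t and V(99.3) = 584.83 gal.
Species balance (pure solvent in): dm/dt = −Q_out · m/V(t).
Separate: dm/m = −Q_out dt/V(t) ⇒ ln(m/m₀) = −(Q_out/(Q_in−Q_out)) ln(V/V₀).
m = m₀ (V₀/V)^(Q_out/(Q_in−Q_out)) = 14.2 × (1270/584.83)^(-4.6377) = 0.38944 mol.
C = m/V = 0.38944/584.83 = 0.00066590 mol/gal.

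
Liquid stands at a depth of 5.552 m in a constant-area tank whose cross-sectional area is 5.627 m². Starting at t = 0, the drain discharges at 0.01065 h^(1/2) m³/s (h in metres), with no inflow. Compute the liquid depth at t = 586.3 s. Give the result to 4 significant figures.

3.245 m

Unsteady balance on liquid volume: A dh/dt = −0.01065 √h.
Separate and integrate: 2(√h − √h₀) = −(0.01065/A) t.
√h = √5.552 − 0.01065·586.3/(2·5.627) = 2.35627 − 0.554833 = 1.80143.
h = 1.80143² = 3.24517 m.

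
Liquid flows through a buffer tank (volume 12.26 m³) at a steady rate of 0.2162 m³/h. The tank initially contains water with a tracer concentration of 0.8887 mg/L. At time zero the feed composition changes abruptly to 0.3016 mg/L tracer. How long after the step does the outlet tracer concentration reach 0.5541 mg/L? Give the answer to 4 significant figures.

Species balance: V dC/dt = Q(C_in − C) ⇒ τ = V/Q = 56.7068 h.
C(t) = C_in + (C₀ − C_in) e^(−t/τ). Set C = 0.5541 and solve for t:
e^(−t/τ) = (C − C_in)/(C₀ − C_in) = (0.5541 − 0.3016)/(0.8887 − 0.3016) = 0.430080
t = −τ ln(…) = 56.7068 × 0.843784 = 47.8482 h.

47.85 h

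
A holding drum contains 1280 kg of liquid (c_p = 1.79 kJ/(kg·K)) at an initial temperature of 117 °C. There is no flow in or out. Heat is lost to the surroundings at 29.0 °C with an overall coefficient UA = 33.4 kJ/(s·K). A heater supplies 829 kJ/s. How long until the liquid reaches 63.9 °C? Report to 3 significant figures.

126 s

Unsteady energy balance on the tank contents: M c_p dT/dt = −UA(T − T_amb) + Q̇.
τ = M c_p/UA = 68.599 s; T_ss = T_amb + Q̇/UA = 29.0 + 829/33.4 = 53.820 °C.
T(t) = T_ss + (T₀ − T_ss)e^(−t/τ); set T = 63.9:
t = −τ ln[(T − T_ss)/(T₀ − T_ss)] = −68.599 · ln(0.15954) = 125.91 s.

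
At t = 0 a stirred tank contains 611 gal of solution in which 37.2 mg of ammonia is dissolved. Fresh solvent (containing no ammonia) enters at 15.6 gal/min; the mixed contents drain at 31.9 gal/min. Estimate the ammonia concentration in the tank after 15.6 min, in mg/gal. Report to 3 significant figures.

Total volume: dV/dt = Q_in − Q_out = -16.300 gal/min, so V(t) = 611 − 16.300 t and V(15.6) = 356.72 gal.
Species balance (pure solvent in): dm/dt = −Q_out · m/V(t).
Separate: dm/m = −Q_out dt/V(t) ⇒ ln(m/m₀) = −(Q_out/(Q_in−Q_out)) ln(V/V₀).
m = m₀ (V₀/V)^(Q_out/(Q_in−Q_out)) = 37.2 × (611/356.72)^(-1.9571) = 12.976 mg.
C = m/V = 12.976/356.72 = 0.036377 mg/gal.

0.0364 mg/gal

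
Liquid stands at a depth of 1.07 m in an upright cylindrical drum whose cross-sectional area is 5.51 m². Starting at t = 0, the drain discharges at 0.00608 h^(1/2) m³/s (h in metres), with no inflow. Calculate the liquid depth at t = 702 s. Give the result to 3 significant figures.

With no inflow, A dh/dt = −0.00608 √h.
Separate and integrate: 2(√h − √h₀) = −(0.00608/A) t.
√h = √1.07 − 0.00608·702/(2·5.51) = 1.0344 − 0.38731 = 0.64710.
h = 0.64710² = 0.41874 m.

0.419 m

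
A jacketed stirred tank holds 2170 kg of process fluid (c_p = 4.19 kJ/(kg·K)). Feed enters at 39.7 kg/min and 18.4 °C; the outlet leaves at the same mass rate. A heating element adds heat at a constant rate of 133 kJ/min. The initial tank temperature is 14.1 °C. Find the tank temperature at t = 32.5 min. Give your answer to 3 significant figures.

16.4 °C

Unsteady energy balance on the tank contents: M c_p dT/dt = ṁ c_p (T_in − T) + 133.
τ = M/ṁ = 54.660 min; T_ss = T_in + Q̇/(ṁ c_p) = 18.4 + 133/(39.7·4.19) = 19.200 °C.
Solution: T(t) = T_ss + (T₀ − T_ss) e^(−t/τ).
T(32.5) = 19.200 + (-5.0996)·e^(−32.5/54.660) = 19.200 + (-5.0996)·0.55179 = 16.386 °C.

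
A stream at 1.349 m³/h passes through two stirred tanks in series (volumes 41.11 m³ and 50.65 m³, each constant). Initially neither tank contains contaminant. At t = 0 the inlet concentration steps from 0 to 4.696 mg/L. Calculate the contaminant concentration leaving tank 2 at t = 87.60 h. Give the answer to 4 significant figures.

3.420 mg/L

Each tank obeys Vᵢ dCᵢ/dt = Q(Cᵢ₋₁ − Cᵢ), so τᵢ = Vᵢ/Q.
τ₁ = 41.11/1.349 = 30.4744 h; τ₂ = 50.65/1.349 = 37.5463 h.
Tank 1: C₁ = C_in(1 − e^(−t/τ₁)). Tank 2 (τ₁ ≠ τ₂): C₂ = C_in[1 − (τ₁ e^(−t/τ₁) − τ₂ e^(−t/τ₂))/(τ₁ − τ₂)].
At t = 87.60: e^(−t/τ₁) = 0.0564420, e^(−t/τ₂) = 0.0969929.
C₂ = 4.696·[1 − (30.4744·0.0564420 − 37.5463·0.0969929)/(-7.07191)] = 4.696·0.728264 = 3.41993 mg/L.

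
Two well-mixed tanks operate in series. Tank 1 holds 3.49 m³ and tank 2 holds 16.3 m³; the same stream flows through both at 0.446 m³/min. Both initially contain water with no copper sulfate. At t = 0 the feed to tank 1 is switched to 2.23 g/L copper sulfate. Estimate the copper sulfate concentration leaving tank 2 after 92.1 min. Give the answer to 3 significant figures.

2.00 g/L

Time constants: τᵢ = Vᵢ/Q for each well-mixed tank.
τ₁ = 3.49/0.446 = 7.8251 min; τ₂ = 16.3/0.446 = 36.547 min.
Solving the cascade with C₁(0)=C₂(0)=0 gives C₂(t) = C_in[1 − (τ₁ e^(−t/τ₁) − τ₂ e^(−t/τ₂))/(τ₁ − τ₂)].
At t = 92.1: e^(−t/τ₁) = 7.7347e-06, e^(−t/τ₂) = 0.080457.
C₂ = 2.23·[1 − (7.8251·7.7347e-06 − 36.547·0.080457)/(-28.722)] = 2.23·0.89763 = 2.0017 g/L.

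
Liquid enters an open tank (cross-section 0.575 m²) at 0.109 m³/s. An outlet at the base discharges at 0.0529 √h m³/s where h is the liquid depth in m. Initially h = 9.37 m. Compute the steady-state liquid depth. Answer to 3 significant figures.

4.25 m

Level balance: A dh/dt = 0.109 − 0.0529 √h. Setting dh/dt = 0:
Q_in = 0.0529 √h_ss ⇒ √h_ss = 0.109/0.0529 = 2.0605.
h_ss = 2.0605² = 4.2456 m. (Since h₀ = 9.37 m > h_ss, the level will fall toward this value.)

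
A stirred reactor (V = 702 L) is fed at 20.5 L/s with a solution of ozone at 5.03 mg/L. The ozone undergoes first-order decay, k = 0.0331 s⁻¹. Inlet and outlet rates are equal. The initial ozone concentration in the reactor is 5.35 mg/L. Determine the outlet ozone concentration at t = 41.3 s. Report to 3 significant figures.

2.59 mg/L

Accumulation = in − out − consumed: V dC/dt = Q C_in − Q C − k V C.
This is linear with rate a = Q/V + k = 0.062302 s⁻¹.
C_ss = Q C_in/(Q + kV) = 2.3577 mg/L; C(t) = C_ss + (C₀ − C_ss) e^(−a t).
C(41.3) = 2.3577 + (2.9923)·e^(−0.062302·41.3) = 2.3577 + (2.9923)·0.076300 = 2.5860 mg/L.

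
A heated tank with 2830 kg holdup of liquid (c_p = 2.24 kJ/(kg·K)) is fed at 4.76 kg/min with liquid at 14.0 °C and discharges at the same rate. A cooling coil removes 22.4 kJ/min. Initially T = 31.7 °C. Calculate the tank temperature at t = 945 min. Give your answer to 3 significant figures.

Heat balance on the well-mixed liquid: M c_p dT/dt = ṁ c_p (T_in − T) − 22.4.
Rearrange: dT/dt = (T_ss − T)/τ with τ = M/ṁ = 594.54 min and T_ss = T_in − Q̇/(ṁ c_p) = 11.899 °C.
Integrating: T(t) = T_ss + (T₀ − T_ss) e^(−t/τ).
T(945) = 11.899 + (19.801)·e^(−945/594.54) = 11.899 + (19.801)·0.20403 = 15.939 °C.

15.9 °C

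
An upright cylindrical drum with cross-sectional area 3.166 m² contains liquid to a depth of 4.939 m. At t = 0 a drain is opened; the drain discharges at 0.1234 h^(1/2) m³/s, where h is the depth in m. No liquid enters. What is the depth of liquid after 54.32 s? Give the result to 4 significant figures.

1.354 m

Accumulation of liquid (constant cross-section A): A dh/dt = −0.1234 √h.
Separate and integrate: 2(√h − √h₀) = −(0.1234/A) t.
√h = √4.939 − 0.1234·54.32/(2·3.166) = 2.22239 − 1.05861 = 1.16378.
h = 1.16378² = 1.35439 m.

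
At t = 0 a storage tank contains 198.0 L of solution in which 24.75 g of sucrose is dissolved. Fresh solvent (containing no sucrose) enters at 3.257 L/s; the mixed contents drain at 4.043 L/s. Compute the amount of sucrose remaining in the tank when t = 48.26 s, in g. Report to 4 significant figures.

Total volume: dV/dt = Q_in − Q_out = -0.786000 L/s, so V(t) = 198.0 − 0.786000 t and V(48.26) = 160.068 L.
Solute balance: dm/dt = 0 − Q_out C = −Q_out m/V(t).
Separate: dm/m = −Q_out dt/V(t) ⇒ ln(m/m₀) = −(Q_out/(Q_in−Q_out)) ln(V/V₀).
m = m₀ (V₀/V)^(Q_out/(Q_in−Q_out)) = 24.75 × (198.0/160.068)^(-5.14377) = 8.28874 g.

8.289 g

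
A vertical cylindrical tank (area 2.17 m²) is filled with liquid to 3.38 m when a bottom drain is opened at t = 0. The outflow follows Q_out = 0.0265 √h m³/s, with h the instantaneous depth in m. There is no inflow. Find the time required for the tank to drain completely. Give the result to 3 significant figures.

301 s

Accumulation of liquid (constant cross-section A): A dh/dt = −0.0265 √h.
∫ h^(−1/2) dh = −(0.0265/A) ∫ dt, giving 2√h = 2√h₀ − (0.0265/A) t.
Set h = 0: 2√h₀ = (0.0265/A) t_empty ⇒ t_empty = 2A√h₀/0.0265.
t_empty = 2·2.17·√3.38/0.0265 = 4.3400·1.8385/0.0265 = 301.09 s.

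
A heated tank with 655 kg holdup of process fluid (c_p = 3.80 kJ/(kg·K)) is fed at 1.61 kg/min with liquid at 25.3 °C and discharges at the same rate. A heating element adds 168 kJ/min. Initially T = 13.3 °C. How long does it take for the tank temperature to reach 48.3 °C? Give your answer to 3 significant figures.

Unsteady energy balance on the tank contents: M c_p dT/dt = ṁ c_p (T_in − T) + 168.
τ = M/ṁ = 406.83 min; T_ss = T_in + Q̇/(ṁ c_p) = 52.760 °C.
T(t) = T_ss + (T₀ − T_ss) e^(−t/τ). Set T = 48.3:
e^(−t/τ) = (48.3 − 52.760)/(13.3 − 52.760) = 0.11302
t = −406.83 · ln(0.11302) = 886.95 min.

887 min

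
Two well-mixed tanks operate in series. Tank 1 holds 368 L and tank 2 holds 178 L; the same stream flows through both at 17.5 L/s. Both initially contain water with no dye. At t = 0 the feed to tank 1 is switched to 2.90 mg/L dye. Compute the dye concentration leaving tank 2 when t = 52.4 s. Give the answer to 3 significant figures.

2.45 mg/L

Each tank obeys Vᵢ dCᵢ/dt = Q(Cᵢ₋₁ − Cᵢ), so τᵢ = Vᵢ/Q.
τ₁ = 368/17.5 = 21.029 s; τ₂ = 178/17.5 = 10.171 s.
Tank 1: C₁ = C_in(1 − e^(−t/τ₁)). Tank 2 (τ₁ ≠ τ₂): C₂ = C_in[1 − (τ₁ e^(−t/τ₁) − τ₂ e^(−t/τ₂))/(τ₁ − τ₂)].
At t = 52.4: e^(−t/τ₁) = 0.082757, e^(−t/τ₂) = 0.0057896.
C₂ = 2.90·[1 − (21.029·0.082757 − 10.171·0.0057896)/(10.857)] = 2.90·0.84514 = 2.4509 mg/L.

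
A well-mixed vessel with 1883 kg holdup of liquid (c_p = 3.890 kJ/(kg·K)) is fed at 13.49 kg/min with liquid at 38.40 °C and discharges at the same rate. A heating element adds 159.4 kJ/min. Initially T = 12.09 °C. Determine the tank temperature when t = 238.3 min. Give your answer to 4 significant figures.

36.11 °C

M c_p dT/dt = ṁ c_p (T_in − T) + Q̇.
Rearrange: dT/dt = (T_ss − T)/τ with τ = M/ṁ = 139.585 min and T_ss = T_in + Q̇/(ṁ c_p) = 41.4376 °C.
Integrating: T(t) = T_ss + (T₀ − T_ss) e^(−t/τ).
T(238.3) = 41.4376 + (-29.3476)·e^(−238.3/139.585) = 41.4376 + (-29.3476)·0.181372 = 36.1147 °C.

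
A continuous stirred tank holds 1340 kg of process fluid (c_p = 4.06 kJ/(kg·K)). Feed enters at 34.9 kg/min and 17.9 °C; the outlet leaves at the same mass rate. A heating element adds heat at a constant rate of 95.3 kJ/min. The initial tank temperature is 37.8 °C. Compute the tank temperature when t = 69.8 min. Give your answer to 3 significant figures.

21.7 °C

M c_p dT/dt = ṁ c_p (T_in − T) + Q̇.
τ = M/ṁ = 38.395 min; T_ss = T_in + Q̇/(ṁ c_p) = 17.9 + 95.3/(34.9·4.06) = 18.573 °C.
Integrating: T(t) = T_ss + (T₀ − T_ss) e^(−t/τ).
T(69.8) = 18.573 + (19.227)·e^(−69.8/38.395) = 18.573 + (19.227)·0.16236 = 21.694 °C.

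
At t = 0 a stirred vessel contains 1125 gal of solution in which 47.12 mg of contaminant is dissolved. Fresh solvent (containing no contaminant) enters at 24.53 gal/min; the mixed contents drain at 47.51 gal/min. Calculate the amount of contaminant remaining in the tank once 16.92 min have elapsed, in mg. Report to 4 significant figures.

19.61 mg

Total volume: dV/dt = Q_in − Q_out = -22.9800 gal/min, so V(t) = 1125 − 22.9800 t and V(16.92) = 736.178 gal.
Species balance (pure solvent in): dm/dt = −Q_out · m/V(t).
Separate: dm/m = −Q_out dt/V(t) ⇒ ln(m/m₀) = −(Q_out/(Q_in−Q_out)) ln(V/V₀).
m = m₀ (V₀/V)^(Q_out/(Q_in−Q_out)) = 47.12 × (1125/736.178)^(-2.06745) = 19.6085 mg.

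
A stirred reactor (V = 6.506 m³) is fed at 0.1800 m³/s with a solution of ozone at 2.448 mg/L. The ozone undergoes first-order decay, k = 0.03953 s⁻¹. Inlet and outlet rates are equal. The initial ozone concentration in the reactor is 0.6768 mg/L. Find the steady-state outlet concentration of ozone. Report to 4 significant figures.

1.008 mg/L

Accumulation = in − out − consumed: V dC/dt = Q C_in − Q C − k V C.
At steady state: 0 = Q C_in − (Q + kV) C_ss, so C_ss = Q C_in/(Q + kV).
C_ss = 0.1800·2.448/(0.1800 + 0.03953·6.506) = 0.440640/0.437182 = 1.00791 mg/L.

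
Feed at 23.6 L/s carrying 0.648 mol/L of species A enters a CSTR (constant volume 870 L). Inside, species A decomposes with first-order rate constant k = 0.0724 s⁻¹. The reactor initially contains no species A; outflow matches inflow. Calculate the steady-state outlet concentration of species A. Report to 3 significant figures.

0.177 mol/L

V dC/dt = Q(C_in − C) − k V C.
At steady state: 0 = Q C_in − (Q + kV) C_ss, so C_ss = Q C_in/(Q + kV).
C_ss = 23.6·0.648/(23.6 + 0.0724·870) = 15.293/86.588 = 0.17662 mol/L.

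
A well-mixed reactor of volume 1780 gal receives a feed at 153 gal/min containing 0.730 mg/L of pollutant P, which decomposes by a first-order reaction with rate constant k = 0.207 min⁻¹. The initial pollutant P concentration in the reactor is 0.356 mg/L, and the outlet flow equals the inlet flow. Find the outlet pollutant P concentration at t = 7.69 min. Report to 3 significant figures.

Species balance: V dC/dt = Q C_in − Q C − k V C.
dC/dt = (Q/V) C_in − (Q/V + k) C; effective rate a = Q/V + k = 0.085955 + 0.207 = 0.29296 min⁻¹.
C_ss = Q C_in/(Q + kV) = 0.21419 mg/L; C(t) = C_ss + (C₀ − C_ss) e^(−a t).
C(7.69) = 0.21419 + (0.14181)·e^(−0.29296·7.69) = 0.21419 + (0.14181)·0.10510 = 0.22909 mg/L.

0.229 mg/L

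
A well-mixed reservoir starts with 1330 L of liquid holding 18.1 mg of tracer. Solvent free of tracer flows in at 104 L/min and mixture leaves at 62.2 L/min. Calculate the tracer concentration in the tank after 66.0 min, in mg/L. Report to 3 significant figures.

Let m(t) be the amount of tracer. Volume: V(t) = V₀ + (Q_in − Q_out) t = 1330 + 41.800 t; V(66.0) = 4088.8 L.
Solute balance: dm/dt = 0 − Q_out C = −Q_out m/V(t).
Separate: dm/m = −Q_out dt/V(t) ⇒ ln(m/m₀) = −(Q_out/(Q_in−Q_out)) ln(V/V₀).
m = m₀ (V₀/V)^(Q_out/(Q_in−Q_out)) = 18.1 × (1330/4088.8)^(1.4880) = 3.4033 mg.
C = m/V = 3.4033/4088.8 = 0.00083234 mg/L.

0.000832 mg/L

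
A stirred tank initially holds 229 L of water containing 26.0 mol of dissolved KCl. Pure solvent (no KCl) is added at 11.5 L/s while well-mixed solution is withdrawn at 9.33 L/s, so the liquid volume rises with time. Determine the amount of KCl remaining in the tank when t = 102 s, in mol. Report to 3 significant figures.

Total volume: dV/dt = Q_in − Q_out = 2.1700 L/s, so V(t) = 229 + 2.1700 t and V(102) = 450.34 L.
Species balance (pure solvent in): dm/dt = −Q_out · m/V(t).
Separate: dm/m = −Q_out dt/V(t) ⇒ ln(m/m₀) = −(Q_out/(Q_in−Q_out)) ln(V/V₀).
m = m₀ (V₀/V)^(Q_out/(Q_in−Q_out)) = 26.0 × (229/450.34)^(4.2995) = 1.4196 mol.

1.42 mol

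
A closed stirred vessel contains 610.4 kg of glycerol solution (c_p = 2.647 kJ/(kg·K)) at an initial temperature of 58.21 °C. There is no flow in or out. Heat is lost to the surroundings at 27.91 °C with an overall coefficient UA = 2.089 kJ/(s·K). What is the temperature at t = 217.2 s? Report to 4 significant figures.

50.79 °C

Energy balance: M c_p dT/dt = −UA(T − T_amb).
dT/dt = (T_ss − T)/τ with T_ss = T_amb = 27.9100 °C, τ = M c_p/UA = 610.4·2.647/2.089 = 773.446 s.
T approaches T_ss exponentially: T(t) = T_ss + (T₀ − T_ss) e^(−t/τ).
T(217.2) = 27.9100 + (30.3000)·0.755163 = 50.7915 °C.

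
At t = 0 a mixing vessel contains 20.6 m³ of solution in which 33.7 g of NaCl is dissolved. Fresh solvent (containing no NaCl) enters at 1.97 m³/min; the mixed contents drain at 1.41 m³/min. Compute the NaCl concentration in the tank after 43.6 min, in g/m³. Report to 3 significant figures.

0.105 g/m³

Let m(t) be the amount of NaCl. Volume: V(t) = V₀ + (Q_in − Q_out) t = 20.6 + 0.56000 t; V(43.6) = 45.016 m³.
No NaCl enters, so dm/dt = −Q_out · (m/V).
dm/m = −Q_out dt/(V₀ + 0.56000 t); integrating gives ln(m/m₀) = −(Q_out/(Q_in−Q_out)) ln(V/V₀).
m = m₀ (V₀/V)^(Q_out/(Q_in−Q_out)) = 33.7 × (20.6/45.016)^(2.5179) = 4.7078 g.
C = m/V = 4.7078/45.016 = 0.10458 g/m³.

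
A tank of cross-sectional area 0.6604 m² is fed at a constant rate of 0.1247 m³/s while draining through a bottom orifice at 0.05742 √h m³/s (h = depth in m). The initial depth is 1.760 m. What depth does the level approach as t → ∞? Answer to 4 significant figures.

4.716 m

Level balance: A dh/dt = 0.1247 − 0.05742 √h. Setting dh/dt = 0:
Q_in = 0.05742 √h_ss ⇒ √h_ss = 0.1247/0.05742 = 2.17172.
h_ss = 2.17172² = 4.71636 m. (Since h₀ = 1.760 m < h_ss, the level will rise toward this value.)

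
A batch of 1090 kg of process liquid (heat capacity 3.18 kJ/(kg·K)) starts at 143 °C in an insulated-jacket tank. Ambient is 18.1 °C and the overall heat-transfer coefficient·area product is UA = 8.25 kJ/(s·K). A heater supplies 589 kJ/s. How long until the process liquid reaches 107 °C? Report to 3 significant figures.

469 s

M c_p dT/dt = −UA(T − T_amb) + Q̇.
τ = M c_p/UA = 420.15 s; T_ss = T_amb + Q̇/UA = 18.1 + 589/8.25 = 89.494 °C.
T(t) = T_ss + (T₀ − T_ss)e^(−t/τ); set T = 107:
t = −τ ln[(T − T_ss)/(T₀ − T_ss)] = −420.15 · ln(0.32718) = 469.41 s.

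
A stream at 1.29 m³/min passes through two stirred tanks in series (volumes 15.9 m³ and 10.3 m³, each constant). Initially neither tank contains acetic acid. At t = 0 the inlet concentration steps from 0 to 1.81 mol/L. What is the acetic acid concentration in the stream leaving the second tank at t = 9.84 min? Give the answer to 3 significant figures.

Species balance on tank i: dCᵢ/dt = (Cᵢ₋₁ − Cᵢ)/τᵢ with τᵢ = Vᵢ/Q.
τ₁ = 15.9/1.29 = 12.326 min; τ₂ = 10.3/1.29 = 7.9845 min.
Solving the cascade with C₁(0)=C₂(0)=0 gives C₂(t) = C_in[1 − (τ₁ e^(−t/τ₁) − τ₂ e^(−t/τ₂))/(τ₁ − τ₂)].
At t = 9.84: e^(−t/τ₁) = 0.45008, e^(−t/τ₂) = 0.29160.
C₂ = 1.81·[1 − (12.326·0.45008 − 7.9845·0.29160)/(4.3411)] = 1.81·0.25843 = 0.46777 mol/L.

0.468 mol/L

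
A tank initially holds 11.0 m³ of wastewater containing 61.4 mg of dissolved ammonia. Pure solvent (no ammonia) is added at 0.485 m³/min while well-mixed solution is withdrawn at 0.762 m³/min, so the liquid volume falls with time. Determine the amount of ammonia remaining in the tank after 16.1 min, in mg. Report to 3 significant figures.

Let m(t) be the amount of ammonia. Volume: V(t) = V₀ + (Q_in − Q_out) t = 11.0 − 0.27700 t; V(16.1) = 6.5403 m³.
Species balance (pure solvent in): dm/dt = −Q_out · m/V(t).
Separate: dm/m = −Q_out dt/V(t) ⇒ ln(m/m₀) = −(Q_out/(Q_in−Q_out)) ln(V/V₀).
m = m₀ (V₀/V)^(Q_out/(Q_in−Q_out)) = 61.4 × (11.0/6.5403)^(-2.7509) = 14.690 mg.

14.7 mg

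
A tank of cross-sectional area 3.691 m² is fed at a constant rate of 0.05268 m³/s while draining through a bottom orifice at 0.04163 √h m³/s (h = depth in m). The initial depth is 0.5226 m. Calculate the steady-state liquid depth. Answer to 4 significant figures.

Mass balance (ρ constant): A dh/dt = Q_in − 0.04163 √h. At steady state dh/dt = 0:
Q_in = 0.04163 √h_ss ⇒ √h_ss = 0.05268/0.04163 = 1.26543.
h_ss = 1.26543² = 1.60132 m. (Since h₀ = 0.5226 m < h_ss, the level will rise toward this value.)

1.601 m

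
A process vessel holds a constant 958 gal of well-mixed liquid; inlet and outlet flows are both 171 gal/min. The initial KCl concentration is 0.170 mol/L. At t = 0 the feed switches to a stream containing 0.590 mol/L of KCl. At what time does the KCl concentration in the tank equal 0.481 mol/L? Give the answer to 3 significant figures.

7.56 min

Species balance: V dC/dt = Q(C_in − C) ⇒ τ = V/Q = 5.6023 min.
C(t) = C_in + (C₀ − C_in) e^(−t/τ). Set C = 0.481 and solve for t:
e^(−t/τ) = (C − C_in)/(C₀ − C_in) = (0.481 − 0.590)/(0.170 − 0.590) = 0.25952
t = −τ ln(…) = 5.6023 × 1.3489 = 7.5570 min.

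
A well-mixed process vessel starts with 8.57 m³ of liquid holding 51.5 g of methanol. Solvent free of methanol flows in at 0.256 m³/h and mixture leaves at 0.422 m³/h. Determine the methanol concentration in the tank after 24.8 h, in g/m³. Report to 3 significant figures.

Let m(t) be the amount of methanol. Volume: V(t) = V₀ + (Q_in − Q_out) t = 8.57 − 0.16600 t; V(24.8) = 4.4532 m³.
Solute balance: dm/dt = 0 − Q_out C = −Q_out m/V(t).
dm/m = −Q_out dt/(V₀ − 0.16600 t); integrating gives ln(m/m₀) = −(Q_out/(Q_in−Q_out)) ln(V/V₀).
m = m₀ (V₀/V)^(Q_out/(Q_in−Q_out)) = 51.5 × (8.57/4.4532)^(-2.5422) = 9.7509 g.
C = m/V = 9.7509/4.4532 = 2.1896 g/m³.

2.19 g/m³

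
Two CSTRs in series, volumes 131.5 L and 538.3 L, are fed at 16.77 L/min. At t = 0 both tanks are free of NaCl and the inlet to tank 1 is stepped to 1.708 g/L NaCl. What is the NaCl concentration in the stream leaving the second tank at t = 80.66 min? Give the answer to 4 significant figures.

Time constants: τᵢ = Vᵢ/Q for each well-mixed tank.
τ₁ = 131.5/16.77 = 7.84138 min; τ₂ = 538.3/16.77 = 32.0990 min.
Solving the cascade with C₁(0)=C₂(0)=0 gives C₂(t) = C_in[1 − (τ₁ e^(−t/τ₁) − τ₂ e^(−t/τ₂))/(τ₁ − τ₂)].
At t = 80.66: e^(−t/τ₁) = 3.40919e-05, e^(−t/τ₂) = 0.0810368.
C₂ = 1.708·[1 − (7.84138·3.40919e-05 − 32.0990·0.0810368)/(-24.2576)] = 1.708·0.892779 = 1.52487 g/L.

1.525 g/L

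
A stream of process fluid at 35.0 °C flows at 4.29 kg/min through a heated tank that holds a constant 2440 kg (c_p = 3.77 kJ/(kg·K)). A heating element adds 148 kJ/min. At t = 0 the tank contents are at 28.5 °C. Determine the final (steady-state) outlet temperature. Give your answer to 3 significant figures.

44.2 °C

M c_p dT/dt = ṁ c_p (T_in − T) + Q̇.
At steady state dT/dt = 0 ⇒ T_ss = T_in + Q̇/(ṁ c_p) = 35.0 + 148/(4.29·3.77) = 44.151 °C.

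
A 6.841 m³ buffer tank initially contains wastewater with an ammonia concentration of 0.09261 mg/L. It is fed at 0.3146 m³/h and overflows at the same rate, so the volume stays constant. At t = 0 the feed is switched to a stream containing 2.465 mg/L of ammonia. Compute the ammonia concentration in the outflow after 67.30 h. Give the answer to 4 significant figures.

2.358 mg/L

Species balance on the tank: V dC/dt = Q(C_in − C).
Rewrite as dC/dt + C/τ = C_in/τ, τ = V/Q = 21.7451 h.
Integrating: C(t) = C_in + (C₀ − C_in) e^(−t/τ).
C(67.30) = 2.465 + (0.09261 − 2.465)·e^(−67.30/21.7451) = 2.465 + (-2.37239)·0.0452771 = 2.35759 mg/L.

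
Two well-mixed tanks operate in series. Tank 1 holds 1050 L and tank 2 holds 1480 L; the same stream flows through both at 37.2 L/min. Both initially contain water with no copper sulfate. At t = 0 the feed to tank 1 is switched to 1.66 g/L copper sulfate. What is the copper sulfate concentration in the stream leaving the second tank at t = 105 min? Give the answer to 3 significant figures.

1.35 g/L

Time constants: τᵢ = Vᵢ/Q for each well-mixed tank.
τ₁ = 1050/37.2 = 28.226 min; τ₂ = 1480/37.2 = 39.785 min.
Solving the cascade with C₁(0)=C₂(0)=0 gives C₂(t) = C_in[1 − (τ₁ e^(−t/τ₁) − τ₂ e^(−t/τ₂))/(τ₁ − τ₂)].
At t = 105: e^(−t/τ₁) = 0.024234, e^(−t/τ₂) = 0.071419.
C₂ = 1.66·[1 − (28.226·0.024234 − 39.785·0.071419)/(-11.559)] = 1.66·0.81336 = 1.3502 g/L.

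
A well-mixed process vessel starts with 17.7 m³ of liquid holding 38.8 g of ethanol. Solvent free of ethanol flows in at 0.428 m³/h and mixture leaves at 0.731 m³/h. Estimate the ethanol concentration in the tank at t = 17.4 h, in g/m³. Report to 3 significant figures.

Let m(t) be the amount of ethanol. Volume: V(t) = V₀ + (Q_in − Q_out) t = 17.7 − 0.30300 t; V(17.4) = 12.428 m³.
No ethanol enters, so dm/dt = −Q_out · (m/V).
dm/m = −Q_out dt/(V₀ − 0.30300 t); integrating gives ln(m/m₀) = −(Q_out/(Q_in−Q_out)) ln(V/V₀).
m = m₀ (V₀/V)^(Q_out/(Q_in−Q_out)) = 38.8 × (17.7/12.428)^(-2.4125) = 16.532 g.
C = m/V = 16.532/12.428 = 1.3302 g/m³.

1.33 g/m³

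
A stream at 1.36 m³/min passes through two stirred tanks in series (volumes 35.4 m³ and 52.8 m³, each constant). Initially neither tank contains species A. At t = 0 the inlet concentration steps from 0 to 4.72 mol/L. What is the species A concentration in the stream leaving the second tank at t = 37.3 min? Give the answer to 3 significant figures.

1.53 mol/L

Time constants: τᵢ = Vᵢ/Q for each well-mixed tank.
τ₁ = 35.4/1.36 = 26.029 min; τ₂ = 52.8/1.36 = 38.824 min.
Solving the cascade with C₁(0)=C₂(0)=0 gives C₂(t) = C_in[1 − (τ₁ e^(−t/τ₁) − τ₂ e^(−t/τ₂))/(τ₁ − τ₂)].
At t = 37.3: e^(−t/τ₁) = 0.23859, e^(−t/τ₂) = 0.38260.
C₂ = 4.72·[1 − (26.029·0.23859 − 38.824·0.38260)/(-12.794)] = 4.72·0.32441 = 1.5312 mol/L.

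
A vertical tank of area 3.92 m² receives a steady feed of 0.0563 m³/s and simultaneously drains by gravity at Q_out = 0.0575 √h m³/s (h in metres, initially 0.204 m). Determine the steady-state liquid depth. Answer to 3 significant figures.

0.959 m

Unsteady balance on liquid volume: A dh/dt = Q_in − 0.0575 √h. At steady state dh/dt = 0:
Q_in = 0.0575 √h_ss ⇒ √h_ss = 0.0563/0.0575 = 0.97913.
h_ss = 0.97913² = 0.95870 m. (Since h₀ = 0.204 m < h_ss, the level will rise toward this value.)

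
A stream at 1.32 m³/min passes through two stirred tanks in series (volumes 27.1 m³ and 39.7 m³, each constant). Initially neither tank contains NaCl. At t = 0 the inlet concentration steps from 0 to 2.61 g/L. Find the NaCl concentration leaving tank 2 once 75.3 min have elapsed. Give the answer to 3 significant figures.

2.08 g/L

Species balance on tank i: dCᵢ/dt = (Cᵢ₋₁ − Cᵢ)/τᵢ with τᵢ = Vᵢ/Q.
τ₁ = 27.1/1.32 = 20.530 min; τ₂ = 39.7/1.32 = 30.076 min.
Solving the cascade with C₁(0)=C₂(0)=0 gives C₂(t) = C_in[1 − (τ₁ e^(−t/τ₁) − τ₂ e^(−t/τ₂))/(τ₁ − τ₂)].
At t = 75.3: e^(−t/τ₁) = 0.025534, e^(−t/τ₂) = 0.081784.
C₂ = 2.61·[1 − (20.530·0.025534 − 30.076·0.081784)/(-9.5455)] = 2.61·0.79723 = 2.0808 g/L.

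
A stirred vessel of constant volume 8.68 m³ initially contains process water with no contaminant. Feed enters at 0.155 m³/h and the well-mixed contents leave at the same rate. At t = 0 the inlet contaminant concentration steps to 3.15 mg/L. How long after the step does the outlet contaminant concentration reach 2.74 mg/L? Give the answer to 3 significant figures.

114 h

Species balance: V dC/dt = Q(C_in − C) ⇒ τ = V/Q = 56.000 h.
C(t) = C_in + (C₀ − C_in) e^(−t/τ). Set C = 2.74 and solve for t:
e^(−t/τ) = (C − C_in)/(C₀ − C_in) = (2.74 − 3.15)/(0 − 3.15) = 0.13016
t = −τ ln(…) = 56.000 × 2.0390 = 114.18 h.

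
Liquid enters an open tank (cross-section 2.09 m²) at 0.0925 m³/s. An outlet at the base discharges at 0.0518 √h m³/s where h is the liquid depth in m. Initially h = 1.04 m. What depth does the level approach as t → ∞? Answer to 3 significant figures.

A dh/dt = Q_in − 0.0518 √h. Steady state requires inflow = outflow:
Q_in = 0.0518 √h_ss ⇒ √h_ss = 0.0925/0.0518 = 1.7857.
h_ss = 1.7857² = 3.1888 m. (Since h₀ = 1.04 m < h_ss, the level will rise toward this value.)

3.19 m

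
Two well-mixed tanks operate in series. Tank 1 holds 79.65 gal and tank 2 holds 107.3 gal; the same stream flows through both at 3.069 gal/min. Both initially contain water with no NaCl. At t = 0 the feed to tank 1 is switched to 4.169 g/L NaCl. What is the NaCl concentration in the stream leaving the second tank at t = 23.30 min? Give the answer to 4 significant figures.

0.7543 g/L

Time constants: τᵢ = Vᵢ/Q for each well-mixed tank.
τ₁ = 79.65/3.069 = 25.9531 min; τ₂ = 107.3/3.069 = 34.9625 min.
Tank 1: C₁ = C_in(1 − e^(−t/τ₁)). Tank 2 (τ₁ ≠ τ₂): C₂ = C_in[1 − (τ₁ e^(−t/τ₁) − τ₂ e^(−t/τ₂))/(τ₁ − τ₂)].
At t = 23.30: e^(−t/τ₁) = 0.407476, e^(−t/τ₂) = 0.513540.
C₂ = 4.169·[1 − (25.9531·0.407476 − 34.9625·0.513540)/(-9.00945)] = 4.169·0.180927 = 0.754283 g/L.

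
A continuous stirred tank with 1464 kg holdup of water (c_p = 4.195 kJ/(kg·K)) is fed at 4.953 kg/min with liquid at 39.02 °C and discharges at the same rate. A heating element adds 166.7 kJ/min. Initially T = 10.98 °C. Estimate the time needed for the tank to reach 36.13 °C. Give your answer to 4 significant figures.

353.3 min

M c_p dT/dt = ṁ c_p (T_in − T) + Q̇.
τ = M/ṁ = 295.578 min; T_ss = T_in + Q̇/(ṁ c_p) = 47.0430 °C.
T(t) = T_ss + (T₀ − T_ss) e^(−t/τ). Set T = 36.13:
e^(−t/τ) = (36.13 − 47.0430)/(10.98 − 47.0430) = 0.302609
t = −295.578 · ln(0.302609) = 353.309 min.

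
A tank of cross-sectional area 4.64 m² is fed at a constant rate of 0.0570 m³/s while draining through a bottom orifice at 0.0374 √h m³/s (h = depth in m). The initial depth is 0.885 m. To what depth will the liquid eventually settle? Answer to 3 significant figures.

2.32 m

Mass balance (ρ constant): A dh/dt = Q_in − 0.0374 √h. At steady state dh/dt = 0:
Q_in = 0.0374 √h_ss ⇒ √h_ss = 0.0570/0.0374 = 1.5241.
h_ss = 1.5241² = 2.3228 m. (Since h₀ = 0.885 m < h_ss, the level will rise toward this value.)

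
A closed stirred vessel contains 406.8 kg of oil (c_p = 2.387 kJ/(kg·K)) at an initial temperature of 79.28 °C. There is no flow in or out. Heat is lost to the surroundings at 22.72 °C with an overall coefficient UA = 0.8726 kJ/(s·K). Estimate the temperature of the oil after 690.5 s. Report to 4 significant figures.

53.13 °C

M c_p dT/dt = −UA(T − T_amb).
dT/dt = (T_ss − T)/τ with T_ss = T_amb = 22.7200 °C, τ = M c_p/UA = 406.8·2.387/0.8726 = 1112.80 s.
Solution: T(t) = T_ss + (T₀ − T_ss) e^(−t/τ).
T(690.5) = 22.7200 + (56.5600)·0.537673 = 53.1308 °C.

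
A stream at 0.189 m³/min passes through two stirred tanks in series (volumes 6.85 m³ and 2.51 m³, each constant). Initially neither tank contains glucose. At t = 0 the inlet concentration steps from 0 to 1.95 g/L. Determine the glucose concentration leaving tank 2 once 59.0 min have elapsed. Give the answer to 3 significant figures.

1.36 g/L

Time constants: τᵢ = Vᵢ/Q for each well-mixed tank.
τ₁ = 6.85/0.189 = 36.243 min; τ₂ = 2.51/0.189 = 13.280 min.
Tank 1: C₁ = C_in(1 − e^(−t/τ₁)). Tank 2 (τ₁ ≠ τ₂): C₂ = C_in[1 − (τ₁ e^(−t/τ₁) − τ₂ e^(−t/τ₂))/(τ₁ − τ₂)].
At t = 59.0: e^(−t/τ₁) = 0.19634, e^(−t/τ₂) = 0.011765.
C₂ = 1.95·[1 − (36.243·0.19634 − 13.280·0.011765)/(22.963)] = 1.95·0.69691 = 1.3590 g/L.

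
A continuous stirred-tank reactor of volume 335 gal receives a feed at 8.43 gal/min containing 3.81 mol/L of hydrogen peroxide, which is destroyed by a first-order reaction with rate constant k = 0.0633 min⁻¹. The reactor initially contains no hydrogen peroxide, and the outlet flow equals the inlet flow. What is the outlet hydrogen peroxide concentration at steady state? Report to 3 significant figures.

1.08 mol/L

Accumulation = in − out − consumed: V dC/dt = Q C_in − Q C − k V C.
At steady state: 0 = Q C_in − (Q + kV) C_ss, so C_ss = Q C_in/(Q + kV).
C_ss = 8.43·3.81/(8.43 + 0.0633·335) = 32.118/29.635 = 1.0838 mol/L.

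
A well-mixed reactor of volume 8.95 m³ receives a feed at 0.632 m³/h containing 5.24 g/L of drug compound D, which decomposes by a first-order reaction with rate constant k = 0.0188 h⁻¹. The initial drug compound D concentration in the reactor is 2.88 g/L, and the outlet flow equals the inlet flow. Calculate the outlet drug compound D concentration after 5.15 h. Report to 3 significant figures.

V dC/dt = Q(C_in − C) − k V C.
This is linear with rate a = Q/V + k = 0.089415 h⁻¹.
C_ss = Q C_in/(Q + kV) = 4.1383 g/L; C(t) = C_ss + (C₀ − C_ss) e^(−a t).
C(5.15) = 4.1383 + (-1.2583)·e^(−0.089415·5.15) = 4.1383 + (-1.2583)·0.63098 = 3.3443 g/L.

3.34 g/L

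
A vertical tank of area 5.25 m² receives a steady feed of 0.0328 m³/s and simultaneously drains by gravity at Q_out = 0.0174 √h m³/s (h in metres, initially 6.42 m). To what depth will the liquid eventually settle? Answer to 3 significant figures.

3.55 m

Mass balance (ρ constant): A dh/dt = Q_in − 0.0174 √h. At steady state dh/dt = 0:
Q_in = 0.0174 √h_ss ⇒ √h_ss = 0.0328/0.0174 = 1.8851.
h_ss = 1.8851² = 3.5534 m. (Since h₀ = 6.42 m > h_ss, the level will fall toward this value.)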